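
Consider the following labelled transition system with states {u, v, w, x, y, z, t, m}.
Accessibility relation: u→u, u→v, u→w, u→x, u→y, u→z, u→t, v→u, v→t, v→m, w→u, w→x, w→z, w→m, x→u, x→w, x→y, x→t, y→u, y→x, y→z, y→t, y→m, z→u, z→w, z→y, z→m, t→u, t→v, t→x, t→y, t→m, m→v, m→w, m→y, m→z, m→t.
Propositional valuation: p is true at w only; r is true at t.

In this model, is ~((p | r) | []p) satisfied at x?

At x: (p | r) | []p is false, so ~((p | r) | []p) is true.
  At x: p | r is false, []p is false, so (p | r) | []p is false.
    At x: []p requires p at every successor {u, w, y, t}.
      p fails at u, so []p is false at x.

Yes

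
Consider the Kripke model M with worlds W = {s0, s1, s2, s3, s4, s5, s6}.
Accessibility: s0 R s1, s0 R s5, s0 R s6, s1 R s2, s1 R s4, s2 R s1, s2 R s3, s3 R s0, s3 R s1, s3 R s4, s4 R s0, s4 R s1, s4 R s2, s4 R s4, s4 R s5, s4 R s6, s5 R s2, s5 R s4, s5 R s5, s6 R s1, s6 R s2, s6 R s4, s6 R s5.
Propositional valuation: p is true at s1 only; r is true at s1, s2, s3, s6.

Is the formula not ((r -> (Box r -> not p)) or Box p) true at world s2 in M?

No

At s2: (r -> (Box r -> not p)) or Box p is true, so not ((r -> (Box r -> not p)) or Box p) is false.
  At s2: r -> (Box r -> not p) is true, Box p is false, so (r -> (Box r -> not p)) or Box p is true.
    At s2: r is true, Box r -> not p is true, so r -> (Box r -> not p) is true.
      At s2: Box r is true, not p is true, so Box r -> not p is true.
    At s2: Box p requires p at every successor {s1, s3}.
      p fails at s3, so Box p is false at s2.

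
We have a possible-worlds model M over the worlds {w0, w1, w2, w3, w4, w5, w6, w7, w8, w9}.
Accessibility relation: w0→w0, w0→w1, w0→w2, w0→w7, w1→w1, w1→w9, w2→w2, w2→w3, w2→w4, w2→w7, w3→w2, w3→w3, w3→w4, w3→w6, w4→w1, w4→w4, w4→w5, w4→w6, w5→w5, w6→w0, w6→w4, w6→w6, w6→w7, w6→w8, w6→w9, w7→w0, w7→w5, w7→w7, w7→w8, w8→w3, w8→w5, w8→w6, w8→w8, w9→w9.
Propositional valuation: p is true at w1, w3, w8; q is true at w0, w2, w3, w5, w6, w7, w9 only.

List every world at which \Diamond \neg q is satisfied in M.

w0, w1, w2, w3, w4, w6, w7, w8

Let φ = \Diamond \neg q. Evaluate φ at each world:
  w0 (successors {w0, w1, w2, w7}): φ is true.
  w1 (successors {w1, w9}): φ is true.
  w2 (successors {w2, w3, w4, w7}): φ is true.
  w3 (successors {w2, w3, w4, w6}): φ is true.
  w4 (successors {w1, w4, w5, w6}): φ is true.
  w5 (successors {w5}): φ is false.
  w6 (successors {w0, w4, w6, w7, w8, w9}): φ is true.
  w7 (successors {w0, w5, w7, w8}): φ is true.
  w8 (successors {w3, w5, w6, w8}): φ is true.
  w9 (successors {w9}): φ is false.
For instance, at w3:
  At w3: \Diamond \neg q requires \neg q at some successor in {w2, w3, w4, w6}.
    \neg q holds at w4, so \Diamond \neg q is true at w3.
Satisfying worlds: {w0, w1, w2, w3, w4, w6, w7, w8}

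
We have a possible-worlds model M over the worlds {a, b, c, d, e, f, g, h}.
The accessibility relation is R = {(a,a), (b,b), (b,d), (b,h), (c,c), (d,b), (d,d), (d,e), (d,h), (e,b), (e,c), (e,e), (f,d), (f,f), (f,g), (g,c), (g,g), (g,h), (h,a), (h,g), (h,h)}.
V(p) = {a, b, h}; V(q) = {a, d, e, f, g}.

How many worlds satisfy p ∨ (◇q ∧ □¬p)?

Let φ = p ∨ (◇q ∧ □¬p). Evaluate φ at each world:
  a (successors {a}): φ is true.
  b (successors {b, d, h}): φ is true.
  c (successors {c}): φ is false.
  d (successors {b, d, e, h}): φ is false.
  e (successors {b, c, e}): φ is false.
  f (successors {d, f, g}): φ is true.
  g (successors {c, g, h}): φ is false.
  h (successors {a, g, h}): φ is true.
For instance, at f:
  At f: p is false, ◇q ∧ □¬p is true, so p ∨ (◇q ∧ □¬p) is true.
    At f: ◇q is true, □¬p is true, so ◇q ∧ □¬p is true.
      At f: ◇q requires q at some successor in {d, f, g}.
        q holds at d, so ◇q is true at f.
      At f: □¬p requires ¬p at every successor {d, f, g}.
        At d: ¬p is true.
        At f: ¬p is true.
        At g: ¬p is true.
      So □¬p is true at f.
Satisfying worlds: {a, b, f, h}

4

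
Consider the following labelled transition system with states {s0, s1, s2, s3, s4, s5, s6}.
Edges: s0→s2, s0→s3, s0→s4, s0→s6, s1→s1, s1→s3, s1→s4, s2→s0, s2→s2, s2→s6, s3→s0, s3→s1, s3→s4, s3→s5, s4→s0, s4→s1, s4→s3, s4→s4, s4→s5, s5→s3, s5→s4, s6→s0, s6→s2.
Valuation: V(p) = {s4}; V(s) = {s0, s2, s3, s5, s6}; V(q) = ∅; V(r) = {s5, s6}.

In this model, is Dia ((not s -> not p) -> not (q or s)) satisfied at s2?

At s2: Dia ((not s -> not p) -> not (q or s)) requires (not s -> not p) -> not (q or s) at some successor in {s0, s2, s6}.
  At s0: (not s -> not p) -> not (q or s) is false.
  At s2: (not s -> not p) -> not (q or s) is false.
  At s6: (not s -> not p) -> not (q or s) is false.
So Dia ((not s -> not p) -> not (q or s)) is false at s2.

No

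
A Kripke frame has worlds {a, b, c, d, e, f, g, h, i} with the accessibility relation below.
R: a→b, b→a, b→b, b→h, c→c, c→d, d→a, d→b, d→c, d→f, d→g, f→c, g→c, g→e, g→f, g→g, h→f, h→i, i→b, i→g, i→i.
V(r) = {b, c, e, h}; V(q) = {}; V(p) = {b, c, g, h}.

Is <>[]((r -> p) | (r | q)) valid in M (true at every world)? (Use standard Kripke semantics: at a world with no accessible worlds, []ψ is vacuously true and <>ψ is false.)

No

Let φ = <>[]((r -> p) | (r | q)). Evaluate φ at each world:
  a (successors {b}): φ is true.
  b (successors {a, b, h}): φ is true.
  c (successors {c, d}): φ is true.
  d (successors {a, b, c, f, g}): φ is true.
  e (successors ∅): φ is false.
  f (successors {c}): φ is true.
  g (successors {c, e, f, g}): φ is true.
  h (successors {f, i}): φ is true.
  i (successors {b, g, i}): φ is true.
Detail at e (counterexample):
  At e: no accessible worlds, so <>[]((r -> p) | (r | q)) is false.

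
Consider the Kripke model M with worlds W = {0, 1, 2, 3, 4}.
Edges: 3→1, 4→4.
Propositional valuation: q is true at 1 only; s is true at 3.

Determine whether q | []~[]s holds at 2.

At 2: q is false, []~[]s is true, so q | []~[]s is true.
  At 2: no accessible worlds, so []~[]s holds vacuously.

Yes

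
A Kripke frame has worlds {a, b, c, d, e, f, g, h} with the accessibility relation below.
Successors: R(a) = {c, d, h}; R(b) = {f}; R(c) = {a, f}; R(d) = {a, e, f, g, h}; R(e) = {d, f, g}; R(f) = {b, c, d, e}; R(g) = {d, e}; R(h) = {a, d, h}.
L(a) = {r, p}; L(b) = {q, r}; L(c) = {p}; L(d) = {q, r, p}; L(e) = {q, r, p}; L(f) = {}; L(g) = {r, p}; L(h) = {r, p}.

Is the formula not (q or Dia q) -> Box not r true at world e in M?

At e: not (q or Dia q) is false, Box not r is false, so not (q or Dia q) -> Box not r is true.
  At e: q or Dia q is true, so not (q or Dia q) is false.
    At e: q is true, Dia q is true, so q or Dia q is true.
      At e: Dia q requires q at some successor in {d, f, g}.
        q holds at d, so Dia q is true at e.
  At e: Box not r requires not r at every successor {d, f, g}.
    not r fails at d, so Box not r is false at e.

Yes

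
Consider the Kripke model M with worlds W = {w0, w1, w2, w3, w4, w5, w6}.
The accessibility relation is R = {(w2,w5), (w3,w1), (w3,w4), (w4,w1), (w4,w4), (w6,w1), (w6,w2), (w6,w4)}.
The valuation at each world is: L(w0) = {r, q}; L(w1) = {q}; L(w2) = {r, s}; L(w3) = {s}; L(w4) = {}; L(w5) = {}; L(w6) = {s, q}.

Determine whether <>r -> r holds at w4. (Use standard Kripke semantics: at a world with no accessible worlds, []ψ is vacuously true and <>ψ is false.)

Yes

At w4: <>r is false, r is false, so <>r -> r is true.
  At w4: <>r requires r at some successor in {w1, w4}.
    At w1: r is false.
    At w4: r is false.
  So <>r is false at w4.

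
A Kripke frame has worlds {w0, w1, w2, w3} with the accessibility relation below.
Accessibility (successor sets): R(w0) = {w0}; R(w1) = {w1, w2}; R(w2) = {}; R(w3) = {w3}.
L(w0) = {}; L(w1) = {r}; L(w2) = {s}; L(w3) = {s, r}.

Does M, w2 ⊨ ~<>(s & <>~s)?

Recall that <>ψ holds at a world iff ψ holds at some accessible world.
At w2: <>(s & <>~s) is false, so ~<>(s & <>~s) is true.
  At w2: no accessible worlds, so <>(s & <>~s) is false.

Yes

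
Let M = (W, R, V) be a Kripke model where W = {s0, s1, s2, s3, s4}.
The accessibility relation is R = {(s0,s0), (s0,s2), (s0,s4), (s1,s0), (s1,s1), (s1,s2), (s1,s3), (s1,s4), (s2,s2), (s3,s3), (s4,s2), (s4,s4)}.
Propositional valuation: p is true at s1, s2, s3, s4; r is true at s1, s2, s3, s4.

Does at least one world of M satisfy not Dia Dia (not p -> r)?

Let φ = not Dia Dia (not p -> r). Evaluate φ at each world:
  s0 (successors {s0, s2, s4}): φ is false.
  s1 (successors {s0, s1, s2, s3, s4}): φ is false.
  s2 (successors {s2}): φ is false.
  s3 (successors {s3}): φ is false.
  s4 (successors {s2, s4}): φ is false.
For instance, at s0:
  At s0: Dia Dia (not p -> r) is true, so not Dia Dia (not p -> r) is false.
    At s0: Dia Dia (not p -> r) requires Dia (not p -> r) at some successor in {s0, s2, s4}.
      Dia (not p -> r) holds at s0, so Dia Dia (not p -> r) is true at s0.

No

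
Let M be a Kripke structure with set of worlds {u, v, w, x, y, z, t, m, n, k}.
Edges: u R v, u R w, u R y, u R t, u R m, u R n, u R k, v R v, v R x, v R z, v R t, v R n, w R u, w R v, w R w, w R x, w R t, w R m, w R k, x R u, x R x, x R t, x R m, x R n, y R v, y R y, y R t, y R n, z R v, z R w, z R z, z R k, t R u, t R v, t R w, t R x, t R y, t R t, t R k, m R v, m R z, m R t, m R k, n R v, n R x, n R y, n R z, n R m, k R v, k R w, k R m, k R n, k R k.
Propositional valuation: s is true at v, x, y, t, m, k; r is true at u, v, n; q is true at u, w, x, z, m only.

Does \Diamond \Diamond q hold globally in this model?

Recall that \Diamond ψ holds at a world iff ψ holds at some accessible world.
Let φ = \Diamond \Diamond q. Evaluate φ at each world:
  u (successors {v, w, y, t, m, n, k}): φ is true.
  v (successors {v, x, z, t, n}): φ is true.
  w (successors {u, v, w, x, t, m, k}): φ is true.
  x (successors {u, x, t, m, n}): φ is true.
  y (successors {v, y, t, n}): φ is true.
  z (successors {v, w, z, k}): φ is true.
  t (successors {u, v, w, x, y, t, k}): φ is true.
  m (successors {v, z, t, k}): φ is true.
  n (successors {v, x, y, z, m}): φ is true.
  k (successors {v, w, m, n, k}): φ is true.
For instance, at n:
  At n: \Diamond \Diamond q requires \Diamond q at some successor in {v, x, y, z, m}.
    \Diamond q holds at v, so \Diamond \Diamond q is true at n.
      At v: \Diamond q requires q at some successor in {v, x, z, t, n}.
        q holds at x, so \Diamond q is true at v.

Yes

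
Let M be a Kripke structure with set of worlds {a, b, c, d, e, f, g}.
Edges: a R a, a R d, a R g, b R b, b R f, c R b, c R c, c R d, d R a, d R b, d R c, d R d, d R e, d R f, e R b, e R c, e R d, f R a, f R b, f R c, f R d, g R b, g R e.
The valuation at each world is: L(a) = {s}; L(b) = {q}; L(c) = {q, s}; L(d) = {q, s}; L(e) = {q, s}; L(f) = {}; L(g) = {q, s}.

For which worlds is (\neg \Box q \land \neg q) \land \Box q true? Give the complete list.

Let φ = (\neg \Box q \land \neg q) \land \Box q. Evaluate φ at each world:
  a (successors {a, d, g}): φ is false.
  b (successors {b, f}): φ is false.
  c (successors {b, c, d}): φ is false.
  d (successors {a, b, c, d, e, f}): φ is false.
  e (successors {b, c, d}): φ is false.
  f (successors {a, b, c, d}): φ is false.
  g (successors {b, e}): φ is false.
For instance, at a:
  At a: \neg \Box q \land \neg q is true, \Box q is false, so (\neg \Box q \land \neg q) \land \Box q is false.
    At a: \neg \Box q is true, \neg q is true, so \neg \Box q \land \neg q is true.
      At a: \Box q is false, so \neg \Box q is true.
    At a: \Box q requires q at every successor {a, d, g}.
      q fails at a, so \Box q is false at a.
Satisfying worlds: none.

none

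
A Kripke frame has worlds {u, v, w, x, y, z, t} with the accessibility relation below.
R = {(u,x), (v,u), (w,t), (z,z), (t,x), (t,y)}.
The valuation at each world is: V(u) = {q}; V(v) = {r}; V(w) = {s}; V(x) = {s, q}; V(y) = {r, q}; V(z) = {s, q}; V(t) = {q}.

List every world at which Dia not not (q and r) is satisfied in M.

Let φ = Dia not not (q and r). Evaluate φ at each world:
  u (successors {x}): φ is false.
  v (successors {u}): φ is false.
  w (successors {t}): φ is false.
  x (successors ∅): φ is false.
  y (successors ∅): φ is false.
  z (successors {z}): φ is false.
  t (successors {x, y}): φ is true.
For instance, at z:
  At z: Dia not not (q and r) requires not not (q and r) at some successor in {z}.
    At z: not not (q and r) is false.
  So Dia not not (q and r) is false at z.
Satisfying worlds: {t}

t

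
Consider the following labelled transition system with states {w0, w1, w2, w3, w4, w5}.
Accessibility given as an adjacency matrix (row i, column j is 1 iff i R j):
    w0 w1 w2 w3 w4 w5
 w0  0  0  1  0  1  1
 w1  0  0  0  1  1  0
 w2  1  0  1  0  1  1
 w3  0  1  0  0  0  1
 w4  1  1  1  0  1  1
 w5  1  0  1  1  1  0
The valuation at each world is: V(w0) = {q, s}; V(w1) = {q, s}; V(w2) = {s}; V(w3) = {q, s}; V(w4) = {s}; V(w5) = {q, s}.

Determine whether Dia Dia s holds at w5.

At w5: Dia Dia s requires Dia s at some successor in {w0, w2, w3, w4}.
  Dia s holds at w0, so Dia Dia s is true at w5.
    At w0: Dia s requires s at some successor in {w2, w4, w5}.
      s holds at w2, so Dia s is true at w0.

Yes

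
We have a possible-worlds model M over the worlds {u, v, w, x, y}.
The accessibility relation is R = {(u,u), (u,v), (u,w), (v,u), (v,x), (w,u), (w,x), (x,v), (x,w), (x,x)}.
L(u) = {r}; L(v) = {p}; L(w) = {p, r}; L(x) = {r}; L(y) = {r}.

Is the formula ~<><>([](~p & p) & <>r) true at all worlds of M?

Yes

Let φ = ~<><>([](~p & p) & <>r). Evaluate φ at each world:
  u (successors {u, v, w}): φ is true.
  v (successors {u, x}): φ is true.
  w (successors {u, x}): φ is true.
  x (successors {v, w, x}): φ is true.
  y (successors ∅): φ is true.
For instance, at x:
  At x: <><>([](~p & p) & <>r) is false, so ~<><>([](~p & p) & <>r) is true.
    At x: <><>([](~p & p) & <>r) requires <>([](~p & p) & <>r) at some successor in {v, w, x}.
      At v: <>([](~p & p) & <>r) is false.
      At w: <>([](~p & p) & <>r) is false.
      At x: <>([](~p & p) & <>r) is false.
    So <><>([](~p & p) & <>r) is false at x.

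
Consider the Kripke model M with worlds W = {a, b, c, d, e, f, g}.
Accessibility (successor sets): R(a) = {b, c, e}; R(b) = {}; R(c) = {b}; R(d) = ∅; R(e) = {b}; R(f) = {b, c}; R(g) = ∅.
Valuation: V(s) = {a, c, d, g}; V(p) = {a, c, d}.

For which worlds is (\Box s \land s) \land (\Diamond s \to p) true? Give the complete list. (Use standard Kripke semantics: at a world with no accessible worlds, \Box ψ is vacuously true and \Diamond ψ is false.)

Let φ = (\Box s \land s) \land (\Diamond s \to p). Evaluate φ at each world:
  a (successors {b, c, e}): φ is false.
  b (successors ∅): φ is false.
  c (successors {b}): φ is false.
  d (successors ∅): φ is true.
  e (successors {b}): φ is false.
  f (successors {b, c}): φ is false.
  g (successors ∅): φ is true.
For instance, at c:
  At c: \Box s \land s is false, \Diamond s \to p is true, so (\Box s \land s) \land (\Diamond s \to p) is false.
    At c: \Box s is false, s is true, so \Box s \land s is false.
      At c: \Box s requires s at every successor {b}.
        s fails at b, so \Box s is false at c.
    At c: \Diamond s is false, p is true, so \Diamond s \to p is true.
      At c: \Diamond s requires s at some successor in {b}.
        At b: s is false.
      So \Diamond s is false at c.
Satisfying worlds: {d, g}

d, g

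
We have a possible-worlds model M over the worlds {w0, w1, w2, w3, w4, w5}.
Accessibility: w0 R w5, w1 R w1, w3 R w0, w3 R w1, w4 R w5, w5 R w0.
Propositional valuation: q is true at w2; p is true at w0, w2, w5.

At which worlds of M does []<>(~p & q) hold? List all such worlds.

Recall that []ψ holds at a world iff ψ holds at every accessible world, and <>ψ holds iff ψ holds at some accessible world.
Let φ = []<>(~p & q). Evaluate φ at each world:
  w0 (successors {w5}): φ is false.
  w1 (successors {w1}): φ is false.
  w2 (successors ∅): φ is true.
  w3 (successors {w0, w1}): φ is false.
  w4 (successors {w5}): φ is false.
  w5 (successors {w0}): φ is false.
For instance, at w4:
  At w4: []<>(~p & q) requires <>(~p & q) at every successor {w5}.
    <>(~p & q) fails at w5, so []<>(~p & q) is false at w4.
      At w5: <>(~p & q) requires ~p & q at some successor in {w0}.
        At w0: ~p & q is false.
      So <>(~p & q) is false at w5.
Satisfying worlds: {w2}

w2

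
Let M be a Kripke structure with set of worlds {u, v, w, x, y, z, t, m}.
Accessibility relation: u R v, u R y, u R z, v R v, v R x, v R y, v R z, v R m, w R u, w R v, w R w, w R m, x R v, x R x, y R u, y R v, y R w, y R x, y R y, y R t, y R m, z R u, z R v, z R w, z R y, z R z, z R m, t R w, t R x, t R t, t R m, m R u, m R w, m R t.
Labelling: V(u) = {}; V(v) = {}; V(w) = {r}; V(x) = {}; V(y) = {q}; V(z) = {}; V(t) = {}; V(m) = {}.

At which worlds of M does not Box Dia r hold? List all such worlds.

u, v, w, x, y, z, t, m

Recall that Box ψ holds at a world iff ψ holds at every accessible world, and Dia ψ holds iff ψ holds at some accessible world.
Let φ = not Box Dia r. Evaluate φ at each world:
  u (successors {v, y, z}): φ is true.
  v (successors {v, x, y, z, m}): φ is true.
  w (successors {u, v, w, m}): φ is true.
  x (successors {v, x}): φ is true.
  y (successors {u, v, w, x, y, t, m}): φ is true.
  z (successors {u, v, w, y, z, m}): φ is true.
  t (successors {w, x, t, m}): φ is true.
  m (successors {u, w, t}): φ is true.
For instance, at u:
  At u: Box Dia r is false, so not Box Dia r is true.
    At u: Box Dia r requires Dia r at every successor {v, y, z}.
      Dia r fails at v, so Box Dia r is false at u.
Satisfying worlds: {u, v, w, x, y, z, t, m}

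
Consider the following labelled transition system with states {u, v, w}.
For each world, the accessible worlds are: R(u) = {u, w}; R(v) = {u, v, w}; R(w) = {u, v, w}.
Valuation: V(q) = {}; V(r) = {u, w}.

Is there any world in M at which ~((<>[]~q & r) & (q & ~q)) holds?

Recall that []ψ holds at a world iff ψ holds at every accessible world, and <>ψ holds iff ψ holds at some accessible world.
Let φ = ~((<>[]~q & r) & (q & ~q)). Evaluate φ at each world:
  u (successors {u, w}): φ is true.
  v (successors {u, v, w}): φ is true.
  w (successors {u, v, w}): φ is true.
Detail at u (witness):
  At u: (<>[]~q & r) & (q & ~q) is false, so ~((<>[]~q & r) & (q & ~q)) is true.
    At u: <>[]~q & r is true, q & ~q is false, so (<>[]~q & r) & (q & ~q) is false.
      At u: <>[]~q is true, r is true, so <>[]~q & r is true.

Yes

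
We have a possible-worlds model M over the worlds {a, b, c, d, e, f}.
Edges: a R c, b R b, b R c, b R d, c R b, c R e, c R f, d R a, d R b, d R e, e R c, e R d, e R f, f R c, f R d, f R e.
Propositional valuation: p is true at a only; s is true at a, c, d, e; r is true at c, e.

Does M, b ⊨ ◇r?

Recall that ◇ψ holds at a world iff ψ holds at some accessible world.
At b: ◇r requires r at some successor in {b, c, d}.
  r holds at c, so ◇r is true at b.

Yes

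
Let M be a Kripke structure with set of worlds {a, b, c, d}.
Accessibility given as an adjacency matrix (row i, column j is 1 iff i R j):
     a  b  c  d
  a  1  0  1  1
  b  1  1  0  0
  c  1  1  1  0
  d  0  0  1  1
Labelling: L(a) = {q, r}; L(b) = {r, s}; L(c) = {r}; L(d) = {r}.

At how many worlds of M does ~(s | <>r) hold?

Let φ = ~(s | <>r). Evaluate φ at each world:
  a (successors {a, c, d}): φ is false.
  b (successors {a, b}): φ is false.
  c (successors {a, b, c}): φ is false.
  d (successors {c, d}): φ is false.
For instance, at c:
  At c: s | <>r is true, so ~(s | <>r) is false.
    At c: s is false, <>r is true, so s | <>r is true.
      At c: <>r requires r at some successor in {a, b, c}.
        r holds at a, so <>r is true at c.
Satisfying worlds: none.

0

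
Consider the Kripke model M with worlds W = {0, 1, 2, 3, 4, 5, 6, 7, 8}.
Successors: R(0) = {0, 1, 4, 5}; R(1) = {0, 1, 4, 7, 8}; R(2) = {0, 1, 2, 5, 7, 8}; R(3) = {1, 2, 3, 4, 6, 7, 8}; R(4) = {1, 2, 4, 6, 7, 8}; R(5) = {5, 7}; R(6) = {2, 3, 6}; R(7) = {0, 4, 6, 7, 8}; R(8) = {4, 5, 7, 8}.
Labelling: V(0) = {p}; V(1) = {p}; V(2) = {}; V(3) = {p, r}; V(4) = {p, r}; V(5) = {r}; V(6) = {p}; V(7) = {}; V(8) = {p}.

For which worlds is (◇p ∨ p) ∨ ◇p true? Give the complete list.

Let φ = (◇p ∨ p) ∨ ◇p. Evaluate φ at each world:
  0 (successors {0, 1, 4, 5}): φ is true.
  1 (successors {0, 1, 4, 7, 8}): φ is true.
  2 (successors {0, 1, 2, 5, 7, 8}): φ is true.
  3 (successors {1, 2, 3, 4, 6, 7, 8}): φ is true.
  4 (successors {1, 2, 4, 6, 7, 8}): φ is true.
  5 (successors {5, 7}): φ is false.
  6 (successors {2, 3, 6}): φ is true.
  7 (successors {0, 4, 6, 7, 8}): φ is true.
  8 (successors {4, 5, 7, 8}): φ is true.
For instance, at 7:
  At 7: ◇p ∨ p is true, ◇p is true, so (◇p ∨ p) ∨ ◇p is true.
    At 7: ◇p is true, p is false, so ◇p ∨ p is true.
      At 7: ◇p requires p at some successor in {0, 4, 6, 7, 8}.
        p holds at 0, so ◇p is true at 7.
    At 7: ◇p requires p at some successor in {0, 4, 6, 7, 8}.
      p holds at 0, so ◇p is true at 7.
Satisfying worlds: {0, 1, 2, 3, 4, 6, 7, 8}

0, 1, 2, 3, 4, 6, 7, 8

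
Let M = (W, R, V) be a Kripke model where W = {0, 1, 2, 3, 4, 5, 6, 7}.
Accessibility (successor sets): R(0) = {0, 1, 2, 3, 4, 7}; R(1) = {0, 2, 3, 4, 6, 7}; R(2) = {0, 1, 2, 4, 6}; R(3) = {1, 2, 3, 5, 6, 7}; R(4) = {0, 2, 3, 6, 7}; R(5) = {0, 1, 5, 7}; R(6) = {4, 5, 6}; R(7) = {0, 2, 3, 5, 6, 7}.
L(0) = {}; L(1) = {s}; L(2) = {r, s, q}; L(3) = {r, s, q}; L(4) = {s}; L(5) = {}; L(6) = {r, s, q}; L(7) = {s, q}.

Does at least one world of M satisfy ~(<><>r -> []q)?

Yes

Let φ = ~(<><>r -> []q). Evaluate φ at each world:
  0 (successors {0, 1, 2, 3, 4, 7}): φ is true.
  1 (successors {0, 2, 3, 4, 6, 7}): φ is true.
  2 (successors {0, 1, 2, 4, 6}): φ is true.
  3 (successors {1, 2, 3, 5, 6, 7}): φ is true.
  4 (successors {0, 2, 3, 6, 7}): φ is true.
  5 (successors {0, 1, 5, 7}): φ is true.
  6 (successors {4, 5, 6}): φ is true.
  7 (successors {0, 2, 3, 5, 6, 7}): φ is true.
Detail at 0 (witness):
  At 0: <><>r -> []q is false, so ~(<><>r -> []q) is true.
    At 0: <><>r is true, []q is false, so <><>r -> []q is false.
      At 0: <><>r requires <>r at some successor in {0, 1, 2, 3, 4, 7}.
        <>r holds at 0, so <><>r is true at 0.
      At 0: []q requires q at every successor {0, 1, 2, 3, 4, 7}.
        q fails at 0, so []q is false at 0.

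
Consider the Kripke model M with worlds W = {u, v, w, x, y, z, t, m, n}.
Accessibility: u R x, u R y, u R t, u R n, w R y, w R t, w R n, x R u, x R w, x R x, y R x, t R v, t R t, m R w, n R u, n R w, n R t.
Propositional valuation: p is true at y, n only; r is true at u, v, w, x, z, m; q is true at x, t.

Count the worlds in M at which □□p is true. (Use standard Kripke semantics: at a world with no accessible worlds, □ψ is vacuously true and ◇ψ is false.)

Let φ = □□p. Evaluate φ at each world:
  u (successors {x, y, t, n}): φ is false.
  v (successors ∅): φ is true.
  w (successors {y, t, n}): φ is false.
  x (successors {u, w, x}): φ is false.
  y (successors {x}): φ is false.
  z (successors ∅): φ is true.
  t (successors {v, t}): φ is false.
  m (successors {w}): φ is false.
  n (successors {u, w, t}): φ is false.
For instance, at x:
  At x: □□p requires □p at every successor {u, w, x}.
    □p fails at u, so □□p is false at x.
      At u: □p requires p at every successor {x, y, t, n}.
        p fails at x, so □p is false at u.
Satisfying worlds: {v, z}

2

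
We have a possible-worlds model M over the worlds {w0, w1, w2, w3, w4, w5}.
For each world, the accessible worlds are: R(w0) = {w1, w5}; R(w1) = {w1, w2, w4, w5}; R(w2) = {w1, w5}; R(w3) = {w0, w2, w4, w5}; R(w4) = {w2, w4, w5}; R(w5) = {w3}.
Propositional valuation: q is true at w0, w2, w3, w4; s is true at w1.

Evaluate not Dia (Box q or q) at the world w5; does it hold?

No

Recall that Box ψ holds at a world iff ψ holds at every accessible world, and Dia ψ holds iff ψ holds at some accessible world.
At w5: Dia (Box q or q) is true, so not Dia (Box q or q) is false.
  At w5: Dia (Box q or q) requires Box q or q at some successor in {w3}.
    Box q or q holds at w3, so Dia (Box q or q) is true at w5.
      At w3: Box q is false, q is true, so Box q or q is true.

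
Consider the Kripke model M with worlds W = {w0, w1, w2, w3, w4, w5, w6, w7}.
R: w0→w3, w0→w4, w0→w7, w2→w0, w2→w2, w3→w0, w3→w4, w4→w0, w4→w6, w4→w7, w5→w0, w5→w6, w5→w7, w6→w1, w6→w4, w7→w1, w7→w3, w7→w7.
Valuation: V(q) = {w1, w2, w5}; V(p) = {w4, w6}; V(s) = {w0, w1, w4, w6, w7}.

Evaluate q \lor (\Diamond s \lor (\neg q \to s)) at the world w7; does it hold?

At w7: q is false, \Diamond s \lor (\neg q \to s) is true, so q \lor (\Diamond s \lor (\neg q \to s)) is true.
  At w7: \Diamond s is true, \neg q \to s is true, so \Diamond s \lor (\neg q \to s) is true.
    At w7: \Diamond s requires s at some successor in {w1, w3, w7}.
      s holds at w1, so \Diamond s is true at w7.

Yes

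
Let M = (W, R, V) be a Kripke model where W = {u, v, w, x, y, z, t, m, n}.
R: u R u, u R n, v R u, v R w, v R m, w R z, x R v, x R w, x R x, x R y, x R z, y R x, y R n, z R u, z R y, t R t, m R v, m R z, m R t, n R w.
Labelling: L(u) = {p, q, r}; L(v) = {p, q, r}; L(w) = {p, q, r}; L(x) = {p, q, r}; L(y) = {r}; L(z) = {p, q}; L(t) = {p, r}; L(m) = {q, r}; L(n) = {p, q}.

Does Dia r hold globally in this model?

No

Let φ = Dia r. Evaluate φ at each world:
  u (successors {u, n}): φ is true.
  v (successors {u, w, m}): φ is true.
  w (successors {z}): φ is false.
  x (successors {v, w, x, y, z}): φ is true.
  y (successors {x, n}): φ is true.
  z (successors {u, y}): φ is true.
  t (successors {t}): φ is true.
  m (successors {v, z, t}): φ is true.
  n (successors {w}): φ is true.
Detail at w (counterexample):
  At w: Dia r requires r at some successor in {z}.
    At z: r is false.
  So Dia r is false at w.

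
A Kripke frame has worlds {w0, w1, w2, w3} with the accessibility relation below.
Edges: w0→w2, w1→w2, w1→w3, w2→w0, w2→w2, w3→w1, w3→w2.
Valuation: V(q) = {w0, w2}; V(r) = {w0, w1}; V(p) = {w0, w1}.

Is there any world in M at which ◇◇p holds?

Let φ = ◇◇p. Evaluate φ at each world:
  w0 (successors {w2}): φ is true.
  w1 (successors {w2, w3}): φ is true.
  w2 (successors {w0, w2}): φ is true.
  w3 (successors {w1, w2}): φ is true.
Detail at w0 (witness):
  At w0: ◇◇p requires ◇p at some successor in {w2}.
    ◇p holds at w2, so ◇◇p is true at w0.
      At w2: ◇p requires p at some successor in {w0, w2}.
        p holds at w0, so ◇p is true at w2.

Yes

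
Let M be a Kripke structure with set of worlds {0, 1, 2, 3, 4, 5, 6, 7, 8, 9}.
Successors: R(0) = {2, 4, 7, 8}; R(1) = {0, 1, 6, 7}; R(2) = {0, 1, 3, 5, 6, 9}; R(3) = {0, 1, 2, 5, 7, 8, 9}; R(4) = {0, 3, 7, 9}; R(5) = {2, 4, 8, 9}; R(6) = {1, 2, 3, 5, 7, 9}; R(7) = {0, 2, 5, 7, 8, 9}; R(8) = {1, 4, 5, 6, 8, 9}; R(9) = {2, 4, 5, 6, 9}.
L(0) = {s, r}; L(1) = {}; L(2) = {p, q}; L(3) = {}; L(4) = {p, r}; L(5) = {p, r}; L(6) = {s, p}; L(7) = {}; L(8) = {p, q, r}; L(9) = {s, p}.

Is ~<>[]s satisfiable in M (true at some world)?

Yes

Let φ = ~<>[]s. Evaluate φ at each world:
  0 (successors {2, 4, 7, 8}): φ is true.
  1 (successors {0, 1, 6, 7}): φ is true.
  2 (successors {0, 1, 3, 5, 6, 9}): φ is true.
  3 (successors {0, 1, 2, 5, 7, 8, 9}): φ is true.
  4 (successors {0, 3, 7, 9}): φ is true.
  5 (successors {2, 4, 8, 9}): φ is true.
  6 (successors {1, 2, 3, 5, 7, 9}): φ is true.
  7 (successors {0, 2, 5, 7, 8, 9}): φ is true.
  8 (successors {1, 4, 5, 6, 8, 9}): φ is true.
  9 (successors {2, 4, 5, 6, 9}): φ is true.
Detail at 0 (witness):
  At 0: <>[]s is false, so ~<>[]s is true.
    At 0: <>[]s requires []s at some successor in {2, 4, 7, 8}.
      At 2: []s is false.
      At 4: []s is false.
      At 7: []s is false.
      At 8: []s is false.
    So <>[]s is false at 0.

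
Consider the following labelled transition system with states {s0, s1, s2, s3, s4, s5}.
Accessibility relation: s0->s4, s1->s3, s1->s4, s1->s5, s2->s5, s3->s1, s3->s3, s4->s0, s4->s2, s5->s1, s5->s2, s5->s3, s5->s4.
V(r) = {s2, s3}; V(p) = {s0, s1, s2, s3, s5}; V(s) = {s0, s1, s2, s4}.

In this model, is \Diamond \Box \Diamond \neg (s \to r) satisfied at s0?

No

At s0: \Diamond \Box \Diamond \neg (s \to r) requires \Box \Diamond \neg (s \to r) at some successor in {s4}.
  At s4: \Box \Diamond \neg (s \to r) is false.
So \Diamond \Box \Diamond \neg (s \to r) is false at s0.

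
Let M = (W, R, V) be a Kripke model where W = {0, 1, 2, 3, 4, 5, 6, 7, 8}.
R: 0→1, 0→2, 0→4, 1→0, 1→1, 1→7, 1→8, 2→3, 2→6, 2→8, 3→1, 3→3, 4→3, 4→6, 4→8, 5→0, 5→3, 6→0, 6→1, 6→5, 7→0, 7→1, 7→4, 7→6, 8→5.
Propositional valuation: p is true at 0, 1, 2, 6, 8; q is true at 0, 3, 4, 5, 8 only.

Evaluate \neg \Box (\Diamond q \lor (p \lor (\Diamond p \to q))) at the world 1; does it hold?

Recall that \Box ψ holds at a world iff ψ holds at every accessible world, and \Diamond ψ holds iff ψ holds at some accessible world.
At 1: \Box (\Diamond q \lor (p \lor (\Diamond p \to q))) is true, so \neg \Box (\Diamond q \lor (p \lor (\Diamond p \to q))) is false.
  At 1: \Box (\Diamond q \lor (p \lor (\Diamond p \to q))) requires \Diamond q \lor (p \lor (\Diamond p \to q)) at every successor {0, 1, 7, 8}.
    At 0: \Diamond q \lor (p \lor (\Diamond p \to q)) is true.
    At 1: \Diamond q \lor (p \lor (\Diamond p \to q)) is true.
    At 7: \Diamond q \lor (p \lor (\Diamond p \to q)) is true.
    At 8: \Diamond q \lor (p \lor (\Diamond p \to q)) is true.
  So \Box (\Diamond q \lor (p \lor (\Diamond p \to q))) is true at 1.

No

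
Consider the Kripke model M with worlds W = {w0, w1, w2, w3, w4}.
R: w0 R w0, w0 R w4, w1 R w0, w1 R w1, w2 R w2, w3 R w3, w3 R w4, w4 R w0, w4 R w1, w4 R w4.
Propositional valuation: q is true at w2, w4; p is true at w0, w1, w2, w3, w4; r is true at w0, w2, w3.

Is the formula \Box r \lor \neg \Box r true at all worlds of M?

Yes

Let φ = \Box r \lor \neg \Box r. Evaluate φ at each world:
  w0 (successors {w0, w4}): φ is true.
  w1 (successors {w0, w1}): φ is true.
  w2 (successors {w2}): φ is true.
  w3 (successors {w3, w4}): φ is true.
  w4 (successors {w0, w1, w4}): φ is true.
For instance, at w2:
  At w2: \Box r is true, \neg \Box r is false, so \Box r \lor \neg \Box r is true.
    At w2: \Box r requires r at every successor {w2}.
      At w2: r is true.
    So \Box r is true at w2.
    At w2: \Box r is true, so \neg \Box r is false.
      At w2: \Box r requires r at every successor {w2}.
        At w2: r is true.
      So \Box r is true at w2.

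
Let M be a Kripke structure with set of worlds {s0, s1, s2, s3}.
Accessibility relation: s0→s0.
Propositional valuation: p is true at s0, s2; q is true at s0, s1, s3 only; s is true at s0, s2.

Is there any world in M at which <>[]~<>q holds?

Let φ = <>[]~<>q. Evaluate φ at each world:
  s0 (successors {s0}): φ is false.
  s1 (successors ∅): φ is false.
  s2 (successors ∅): φ is false.
  s3 (successors ∅): φ is false.
For instance, at s0:
  At s0: <>[]~<>q requires []~<>q at some successor in {s0}.
    At s0: []~<>q is false.
  So <>[]~<>q is false at s0.

No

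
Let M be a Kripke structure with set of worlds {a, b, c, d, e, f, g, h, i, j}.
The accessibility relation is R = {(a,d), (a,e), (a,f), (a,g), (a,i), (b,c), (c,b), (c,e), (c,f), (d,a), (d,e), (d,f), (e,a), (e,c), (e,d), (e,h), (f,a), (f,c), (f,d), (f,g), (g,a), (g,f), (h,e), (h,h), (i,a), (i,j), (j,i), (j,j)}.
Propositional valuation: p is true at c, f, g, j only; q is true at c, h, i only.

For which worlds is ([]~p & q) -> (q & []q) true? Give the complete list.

a, b, c, d, e, f, g, i, j

Let φ = ([]~p & q) -> (q & []q). Evaluate φ at each world:
  a (successors {d, e, f, g, i}): φ is true.
  b (successors {c}): φ is true.
  c (successors {b, e, f}): φ is true.
  d (successors {a, e, f}): φ is true.
  e (successors {a, c, d, h}): φ is true.
  f (successors {a, c, d, g}): φ is true.
  g (successors {a, f}): φ is true.
  h (successors {e, h}): φ is false.
  i (successors {a, j}): φ is true.
  j (successors {i, j}): φ is true.
For instance, at e:
  At e: []~p & q is false, q & []q is false, so ([]~p & q) -> (q & []q) is true.
    At e: []~p is false, q is false, so []~p & q is false.
      At e: []~p requires ~p at every successor {a, c, d, h}.
        ~p fails at c, so []~p is false at e.
    At e: q is false, []q is false, so q & []q is false.
      At e: []q requires q at every successor {a, c, d, h}.
        q fails at a, so []q is false at e.
Satisfying worlds: {a, b, c, d, e, f, g, i, j}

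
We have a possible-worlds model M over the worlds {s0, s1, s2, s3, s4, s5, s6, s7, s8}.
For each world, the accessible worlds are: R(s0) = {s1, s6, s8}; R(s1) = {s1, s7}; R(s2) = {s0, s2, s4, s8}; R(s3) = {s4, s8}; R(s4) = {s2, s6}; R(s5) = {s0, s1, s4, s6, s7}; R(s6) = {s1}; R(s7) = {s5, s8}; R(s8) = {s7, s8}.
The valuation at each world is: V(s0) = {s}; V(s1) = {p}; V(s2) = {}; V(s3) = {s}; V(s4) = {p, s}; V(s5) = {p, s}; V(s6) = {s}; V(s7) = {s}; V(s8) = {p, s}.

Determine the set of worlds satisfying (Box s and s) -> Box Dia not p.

s0, s1, s2, s3, s4, s5, s6, s7

Recall that Box ψ holds at a world iff ψ holds at every accessible world, and Dia ψ holds iff ψ holds at some accessible world.
Let φ = (Box s and s) -> Box Dia not p. Evaluate φ at each world:
  s0 (successors {s1, s6, s8}): φ is true.
  s1 (successors {s1, s7}): φ is true.
  s2 (successors {s0, s2, s4, s8}): φ is true.
  s3 (successors {s4, s8}): φ is true.
  s4 (successors {s2, s6}): φ is true.
  s5 (successors {s0, s1, s4, s6, s7}): φ is true.
  s6 (successors {s1}): φ is true.
  s7 (successors {s5, s8}): φ is true.
  s8 (successors {s7, s8}): φ is false.
For instance, at s5:
  At s5: Box s and s is false, Box Dia not p is false, so (Box s and s) -> Box Dia not p is true.
    At s5: Box s is false, s is true, so Box s and s is false.
      At s5: Box s requires s at every successor {s0, s1, s4, s6, s7}.
        s fails at s1, so Box s is false at s5.
    At s5: Box Dia not p requires Dia not p at every successor {s0, s1, s4, s6, s7}.
      Dia not p fails at s6, so Box Dia not p is false at s5.
Satisfying worlds: {s0, s1, s2, s3, s4, s5, s6, s7}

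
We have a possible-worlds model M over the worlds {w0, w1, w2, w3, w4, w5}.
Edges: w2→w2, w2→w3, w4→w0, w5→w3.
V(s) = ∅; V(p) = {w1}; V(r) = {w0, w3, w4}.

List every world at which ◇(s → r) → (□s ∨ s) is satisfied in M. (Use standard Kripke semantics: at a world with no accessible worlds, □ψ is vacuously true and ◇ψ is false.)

w0, w1, w3

Let φ = ◇(s → r) → (□s ∨ s). Evaluate φ at each world:
  w0 (successors ∅): φ is true.
  w1 (successors ∅): φ is true.
  w2 (successors {w2, w3}): φ is false.
  w3 (successors ∅): φ is true.
  w4 (successors {w0}): φ is false.
  w5 (successors {w3}): φ is false.
For instance, at w4:
  At w4: ◇(s → r) is true, □s ∨ s is false, so ◇(s → r) → (□s ∨ s) is false.
    At w4: ◇(s → r) requires s → r at some successor in {w0}.
      s → r holds at w0, so ◇(s → r) is true at w4.
    At w4: □s is false, s is false, so □s ∨ s is false.
      At w4: □s requires s at every successor {w0}.
        s fails at w0, so □s is false at w4.
Satisfying worlds: {w0, w1, w3}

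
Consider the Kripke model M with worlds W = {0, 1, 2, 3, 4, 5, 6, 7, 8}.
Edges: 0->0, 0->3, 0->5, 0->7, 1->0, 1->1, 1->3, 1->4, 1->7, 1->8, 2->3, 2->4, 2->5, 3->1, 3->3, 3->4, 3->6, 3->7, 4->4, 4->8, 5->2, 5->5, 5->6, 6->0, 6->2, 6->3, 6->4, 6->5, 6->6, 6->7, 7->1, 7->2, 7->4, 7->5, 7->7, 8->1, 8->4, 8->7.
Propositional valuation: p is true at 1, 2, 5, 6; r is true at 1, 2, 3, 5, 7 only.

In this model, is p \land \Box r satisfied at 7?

No

At 7: p is false, \Box r is false, so p \land \Box r is false.
  At 7: \Box r requires r at every successor {1, 2, 4, 5, 7}.
    r fails at 4, so \Box r is false at 7.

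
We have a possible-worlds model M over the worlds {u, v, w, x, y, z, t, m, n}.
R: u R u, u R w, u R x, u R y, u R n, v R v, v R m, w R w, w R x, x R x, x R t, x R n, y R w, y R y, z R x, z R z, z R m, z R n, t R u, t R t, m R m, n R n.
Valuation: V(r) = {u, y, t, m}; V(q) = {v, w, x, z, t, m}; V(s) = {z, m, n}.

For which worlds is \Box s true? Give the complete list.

m, n

Let φ = \Box s. Evaluate φ at each world:
  u (successors {u, w, x, y, n}): φ is false.
  v (successors {v, m}): φ is false.
  w (successors {w, x}): φ is false.
  x (successors {x, t, n}): φ is false.
  y (successors {w, y}): φ is false.
  z (successors {x, z, m, n}): φ is false.
  t (successors {u, t}): φ is false.
  m (successors {m}): φ is true.
  n (successors {n}): φ is true.
For instance, at w:
  At w: \Box s requires s at every successor {w, x}.
    s fails at w, so \Box s is false at w.
Satisfying worlds: {m, n}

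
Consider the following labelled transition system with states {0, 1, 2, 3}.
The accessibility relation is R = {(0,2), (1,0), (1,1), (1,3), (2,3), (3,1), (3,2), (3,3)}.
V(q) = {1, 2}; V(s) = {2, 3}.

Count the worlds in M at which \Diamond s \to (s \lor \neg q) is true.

3

Let φ = \Diamond s \to (s \lor \neg q). Evaluate φ at each world:
  0 (successors {2}): φ is true.
  1 (successors {0, 1, 3}): φ is false.
  2 (successors {3}): φ is true.
  3 (successors {1, 2, 3}): φ is true.
For instance, at 1:
  At 1: \Diamond s is true, s \lor \neg q is false, so \Diamond s \to (s \lor \neg q) is false.
    At 1: \Diamond s requires s at some successor in {0, 1, 3}.
      s holds at 3, so \Diamond s is true at 1.
Satisfying worlds: {0, 2, 3}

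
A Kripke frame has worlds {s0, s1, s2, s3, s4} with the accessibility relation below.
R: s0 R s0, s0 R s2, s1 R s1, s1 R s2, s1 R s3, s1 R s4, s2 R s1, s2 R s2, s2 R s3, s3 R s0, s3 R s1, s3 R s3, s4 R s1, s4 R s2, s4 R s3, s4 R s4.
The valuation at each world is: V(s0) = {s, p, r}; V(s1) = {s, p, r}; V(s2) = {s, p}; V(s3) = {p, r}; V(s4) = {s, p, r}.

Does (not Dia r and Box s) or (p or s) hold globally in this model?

Let φ = (not Dia r and Box s) or (p or s). Evaluate φ at each world:
  s0 (successors {s0, s2}): φ is true.
  s1 (successors {s1, s2, s3, s4}): φ is true.
  s2 (successors {s1, s2, s3}): φ is true.
  s3 (successors {s0, s1, s3}): φ is true.
  s4 (successors {s1, s2, s3, s4}): φ is true.
For instance, at s2:
  At s2: not Dia r and Box s is false, p or s is true, so (not Dia r and Box s) or (p or s) is true.
    At s2: not Dia r is false, Box s is false, so not Dia r and Box s is false.
      At s2: Dia r is true, so not Dia r is false.
      At s2: Box s requires s at every successor {s1, s2, s3}.
        s fails at s3, so Box s is false at s2.

Yes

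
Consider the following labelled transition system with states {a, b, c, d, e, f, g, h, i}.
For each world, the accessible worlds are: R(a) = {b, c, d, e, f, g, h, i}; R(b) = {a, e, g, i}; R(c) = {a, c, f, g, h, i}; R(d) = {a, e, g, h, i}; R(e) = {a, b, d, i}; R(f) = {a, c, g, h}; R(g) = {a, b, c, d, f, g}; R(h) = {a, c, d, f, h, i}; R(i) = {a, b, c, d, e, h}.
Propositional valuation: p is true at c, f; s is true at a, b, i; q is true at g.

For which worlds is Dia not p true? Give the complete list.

Let φ = Dia not p. Evaluate φ at each world:
  a (successors {b, c, d, e, f, g, h, i}): φ is true.
  b (successors {a, e, g, i}): φ is true.
  c (successors {a, c, f, g, h, i}): φ is true.
  d (successors {a, e, g, h, i}): φ is true.
  e (successors {a, b, d, i}): φ is true.
  f (successors {a, c, g, h}): φ is true.
  g (successors {a, b, c, d, f, g}): φ is true.
  h (successors {a, c, d, f, h, i}): φ is true.
  i (successors {a, b, c, d, e, h}): φ is true.
For instance, at a:
  At a: Dia not p requires not p at some successor in {b, c, d, e, f, g, h, i}.
    not p holds at b, so Dia not p is true at a.
Satisfying worlds: {a, b, c, d, e, f, g, h, i}

a, b, c, d, e, f, g, h, i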